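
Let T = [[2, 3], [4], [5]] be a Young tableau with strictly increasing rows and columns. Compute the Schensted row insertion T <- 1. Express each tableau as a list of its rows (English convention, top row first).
[[1, 3], [2], [4], [5]]

In row 1, 1 replaces 2 (the leftmost entry greater than 1); 2 is bumped to row 2. In row 2, 2 replaces 4 (the leftmost entry greater than 2); 4 is bumped to row 3. In row 3, 4 replaces 5 (the leftmost entry greater than 4); 5 is bumped to row 4. 5 starts a new row 4. The new tableau is [[1, 3], [2], [4], [5]].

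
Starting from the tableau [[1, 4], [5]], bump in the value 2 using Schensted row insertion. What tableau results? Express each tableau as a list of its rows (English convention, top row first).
[[1, 2], [4], [5]]

In row 1, 2 replaces 4 (the leftmost entry greater than 2); 4 is bumped to row 2. In row 2, 4 replaces 5 (the leftmost entry greater than 4); 5 is bumped to row 3. 5 starts a new row 3. The new tableau is [[1, 2], [4], [5]].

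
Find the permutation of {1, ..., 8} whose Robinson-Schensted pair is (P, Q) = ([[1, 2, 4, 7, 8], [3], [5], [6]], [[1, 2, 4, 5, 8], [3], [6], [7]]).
Reverse RSK: for i = n, n-1, ..., 1, locate i in Q, remove the corresponding corner cell from P, and reverse-bump its entry up through P; the value ejected from row 1 is w(i).

So w = 1 6 3 5 7 4 2 8.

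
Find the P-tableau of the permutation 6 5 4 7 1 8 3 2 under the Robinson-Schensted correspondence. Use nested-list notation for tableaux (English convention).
Insert 6: appended to row 1. P = [[6]].
Insert 5: 5 bumps 6 from row 1; 6 starts row 2. P = [[5], [6]].
Insert 4: 4 bumps 5 from row 1; 5 bumps 6 from row 2; 6 starts row 3. P = [[4], [5], [6]].
Insert 7: appended to row 1. P = [[4, 7], [5], [6]].
Insert 1: 1 bumps 4 from row 1; 4 bumps 5 from row 2; 5 bumps 6 from row 3; 6 starts row 4. P = [[1, 7], [4], [5], [6]].
Insert 8: appended to row 1. P = [[1, 7, 8], [4], [5], [6]].
Insert 3: 3 bumps 7 from row 1; 7 appends to row 2. P = [[1, 3, 8], [4, 7], [5], [6]].
Insert 2: 2 bumps 3 from row 1; 3 bumps 4 from row 2; 4 bumps 5 from row 3; 5 bumps 6 from row 4; 6 starts row 5. P = [[1, 2, 8], [3, 7], [4], [5], [6]].

So P = [[1, 2, 8], [3, 7], [4], [5], [6]].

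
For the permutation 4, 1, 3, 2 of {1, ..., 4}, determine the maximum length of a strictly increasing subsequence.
2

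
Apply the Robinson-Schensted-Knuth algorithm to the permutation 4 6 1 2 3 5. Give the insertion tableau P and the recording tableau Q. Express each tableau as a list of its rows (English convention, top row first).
Insert each entry of the permutation into P by Schensted row insertion, recording in Q the position of each new cell.

Insert 4: appended to row 1. P = [[4]], Q = [[1]].
Insert 6: appended to row 1. P = [[4, 6]], Q = [[1, 2]].
Insert 1: 1 bumps 4 from row 1; 4 starts row 2. P = [[1, 6], [4]], Q = [[1, 2], [3]].
Insert 2: 2 bumps 6 from row 1; 6 appends to row 2. P = [[1, 2], [4, 6]], Q = [[1, 2], [3, 4]].
Insert 3: appended to row 1. P = [[1, 2, 3], [4, 6]], Q = [[1, 2, 5], [3, 4]].
Insert 5: appended to row 1. P = [[1, 2, 3, 5], [4, 6]], Q = [[1, 2, 5, 6], [3, 4]].

So P = [[1, 2, 3, 5], [4, 6]], Q = [[1, 2, 5, 6], [3, 4]].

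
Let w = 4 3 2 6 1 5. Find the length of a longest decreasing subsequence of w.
4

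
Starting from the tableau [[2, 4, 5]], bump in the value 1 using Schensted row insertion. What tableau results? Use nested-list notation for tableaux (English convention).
[[1, 4, 5], [2]]

In row 1, 1 replaces 2 (the leftmost entry greater than 1); 2 is bumped to row 2. 2 starts a new row 2. The new tableau is [[1, 4, 5], [2]].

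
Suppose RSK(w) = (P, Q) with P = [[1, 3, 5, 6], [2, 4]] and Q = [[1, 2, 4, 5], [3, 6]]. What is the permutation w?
2 4 1 5 6 3

Reverse the RSK construction: for i from n down to 1, find the cell of Q containing i, remove the entry at that cell from P, and reverse-bump it up through P; the value ejected from row 1 is w(i).

Step i=6: Q has 6 at row 2, column 2; remove 4 from row 2 of P and reverse-bump: 4 enters row 1 and ejects 3. So w(6) = 3. P is now [[1, 4, 5, 6], [2]].
Step i=5: Q has 5 at row 1, column 4; remove that cell from P, ejecting 6. So w(5) = 6. P is now [[1, 4, 5], [2]].
Step i=4: Q has 4 at row 1, column 3; remove that cell from P, ejecting 5. So w(4) = 5. P is now [[1, 4], [2]].
Step i=3: Q has 3 at row 2, column 1; remove 2 from row 2 of P and reverse-bump: 2 enters row 1 and ejects 1. So w(3) = 1. P is now [[2, 4]].
Step i=2: Q has 2 at row 1, column 2; remove that cell from P, ejecting 4. So w(2) = 4. P is now [[2]].
Step i=1: Q has 1 at row 1, column 1; remove that cell from P, ejecting 2. So w(1) = 2. P is now [].

So w = 2 4 1 5 6 3.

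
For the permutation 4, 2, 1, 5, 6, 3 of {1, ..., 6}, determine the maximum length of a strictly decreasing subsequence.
3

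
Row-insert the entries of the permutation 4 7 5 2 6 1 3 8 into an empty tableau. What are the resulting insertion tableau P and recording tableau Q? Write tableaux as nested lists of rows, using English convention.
P = [[1, 3, 6, 8], [2, 5], [4], [7]], Q = [[1, 2, 5, 8], [3, 7], [4], [6]]

Insert each entry of the permutation into P by Schensted row insertion, recording in Q the position of each new cell.

Insert 4: appended to row 1. P = [[4]].
Insert 7: appended to row 1. P = [[4, 7]].
Insert 5: 5 bumps 7 from row 1; 7 starts row 2. P = [[4, 5], [7]].
Insert 2: 2 bumps 4 from row 1; 4 bumps 7 from row 2; 7 starts row 3. P = [[2, 5], [4], [7]].
Insert 6: appended to row 1. P = [[2, 5, 6], [4], [7]].
Insert 1: 1 bumps 2 from row 1; 2 bumps 4 from row 2; 4 bumps 7 from row 3; 7 starts row 4. P = [[1, 5, 6], [2], [4], [7]].
Insert 3: 3 bumps 5 from row 1; 5 appends to row 2. P = [[1, 3, 6], [2, 5], [4], [7]].
Insert 8: appended to row 1. P = [[1, 3, 6, 8], [2, 5], [4], [7]].

So P = [[1, 3, 6, 8], [2, 5], [4], [7]], Q = [[1, 2, 5, 8], [3, 7], [4], [6]].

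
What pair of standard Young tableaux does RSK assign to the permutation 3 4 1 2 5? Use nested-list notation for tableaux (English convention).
P = [[1, 2, 5], [3, 4]], Q = [[1, 2, 5], [3, 4]]

Insert each entry of the permutation into P by Schensted row insertion, recording in Q the position of each new cell.

Insert 3: appended to row 1. P = [[3]].
Insert 4: appended to row 1. P = [[3, 4]].
Insert 1: 1 bumps 3 from row 1; 3 starts row 2. P = [[1, 4], [3]].
Insert 2: 2 bumps 4 from row 1; 4 appends to row 2. P = [[1, 2], [3, 4]].
Insert 5: appended to row 1. P = [[1, 2, 5], [3, 4]].

So P = [[1, 2, 5], [3, 4]], Q = [[1, 2, 5], [3, 4]].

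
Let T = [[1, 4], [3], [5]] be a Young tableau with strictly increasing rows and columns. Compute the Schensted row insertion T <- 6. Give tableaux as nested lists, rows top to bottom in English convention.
[[1, 4, 6], [3], [5]]

6 is larger than every entry of row 1, so it is appended to row 1. The new tableau is [[1, 4, 6], [3], [5]].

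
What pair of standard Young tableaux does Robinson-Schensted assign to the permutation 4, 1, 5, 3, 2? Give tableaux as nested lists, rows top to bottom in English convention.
Insert each entry of the permutation into P by Schensted row insertion, recording in Q the position of each new cell.

Insert 4: appended to row 1. P = [[4]], Q = [[1]].
Insert 1: 1 bumps 4 from row 1; 4 starts row 2. P = [[1], [4]], Q = [[1], [2]].
Insert 5: appended to row 1. P = [[1, 5], [4]], Q = [[1, 3], [2]].
Insert 3: 3 bumps 5 from row 1; 5 appends to row 2. P = [[1, 3], [4, 5]], Q = [[1, 3], [2, 4]].
Insert 2: 2 bumps 3 from row 1; 3 bumps 4 from row 2; 4 starts row 3. P = [[1, 2], [3, 5], [4]], Q = [[1, 3], [2, 4], [5]].

So P = [[1, 2], [3, 5], [4]], Q = [[1, 3], [2, 4], [5]].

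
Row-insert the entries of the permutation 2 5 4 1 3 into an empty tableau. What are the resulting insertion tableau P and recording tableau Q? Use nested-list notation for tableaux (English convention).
P = [[1, 3], [2, 4], [5]], Q = [[1, 2], [3, 5], [4]]

Insert each entry of the permutation into P by Schensted row insertion, recording in Q the position of each new cell.

Insert 2: appended to row 1. P = [[2]].
Insert 5: appended to row 1. P = [[2, 5]].
Insert 4: 4 bumps 5 from row 1; 5 starts row 2. P = [[2, 4], [5]].
Insert 1: 1 bumps 2 from row 1; 2 bumps 5 from row 2; 5 starts row 3. P = [[1, 4], [2], [5]].
Insert 3: 3 bumps 4 from row 1; 4 appends to row 2. P = [[1, 3], [2, 4], [5]].

So P = [[1, 3], [2, 4], [5]], Q = [[1, 2], [3, 5], [4]].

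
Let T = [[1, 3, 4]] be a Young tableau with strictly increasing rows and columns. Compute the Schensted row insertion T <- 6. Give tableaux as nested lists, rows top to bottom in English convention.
6 is larger than every entry of row 1, so it is appended to row 1. The new tableau is [[1, 3, 4, 6]].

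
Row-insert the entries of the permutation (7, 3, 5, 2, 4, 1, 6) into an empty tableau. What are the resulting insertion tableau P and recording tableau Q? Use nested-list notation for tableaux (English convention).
Insert each entry of the permutation into P by Schensted row insertion, recording in Q the position of each new cell.

Insert 7: appended to row 1. P = [[7]], Q = [[1]].
Insert 3: 3 bumps 7 from row 1; 7 starts row 2. P = [[3], [7]], Q = [[1], [2]].
Insert 5: appended to row 1. P = [[3, 5], [7]], Q = [[1, 3], [2]].
Insert 2: 2 bumps 3 from row 1; 3 bumps 7 from row 2; 7 starts row 3. P = [[2, 5], [3], [7]], Q = [[1, 3], [2], [4]].
Insert 4: 4 bumps 5 from row 1; 5 appends to row 2. P = [[2, 4], [3, 5], [7]], Q = [[1, 3], [2, 5], [4]].
Insert 1: 1 bumps 2 from row 1; 2 bumps 3 from row 2; 3 bumps 7 from row 3; 7 starts row 4. P = [[1, 4], [2, 5], [3], [7]], Q = [[1, 3], [2, 5], [4], [6]].
Insert 6: appended to row 1. P = [[1, 4, 6], [2, 5], [3], [7]], Q = [[1, 3, 7], [2, 5], [4], [6]].

So P = [[1, 4, 6], [2, 5], [3], [7]], Q = [[1, 3, 7], [2, 5], [4], [6]].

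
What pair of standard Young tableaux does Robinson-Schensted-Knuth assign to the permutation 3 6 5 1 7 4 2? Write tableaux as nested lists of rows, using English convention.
Insert each entry of the permutation into P by Schensted row insertion, recording in Q the position of each new cell.

After inserting 3: P = [[3]].
After inserting 6: P = [[3, 6]].
After inserting 5: P = [[3, 5], [6]].
After inserting 1: P = [[1, 5], [3], [6]].
After inserting 7: P = [[1, 5, 7], [3], [6]].
After inserting 4: P = [[1, 4, 7], [3, 5], [6]].
After inserting 2: P = [[1, 2, 7], [3, 4], [5], [6]].

So P = [[1, 2, 7], [3, 4], [5], [6]], Q = [[1, 2, 5], [3, 6], [4], [7]].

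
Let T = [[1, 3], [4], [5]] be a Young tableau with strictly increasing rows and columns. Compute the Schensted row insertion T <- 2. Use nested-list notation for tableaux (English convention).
[[1, 2], [3], [4], [5]]

In row 1, 2 replaces 3 (the leftmost entry greater than 2); 3 is bumped to row 2. In row 2, 3 replaces 4 (the leftmost entry greater than 3); 4 is bumped to row 3. In row 3, 4 replaces 5 (the leftmost entry greater than 4); 5 is bumped to row 4. 5 starts a new row 4. The new tableau is [[1, 2], [3], [4], [5]].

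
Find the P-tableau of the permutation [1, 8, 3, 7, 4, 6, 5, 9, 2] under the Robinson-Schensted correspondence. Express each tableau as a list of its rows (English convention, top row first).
Insert 1: appended to row 1. P = [[1]].
Insert 8: appended to row 1. P = [[1, 8]].
Insert 3: 3 bumps 8 from row 1; 8 starts row 2. P = [[1, 3], [8]].
Insert 7: appended to row 1. P = [[1, 3, 7], [8]].
Insert 4: 4 bumps 7 from row 1; 7 bumps 8 from row 2; 8 starts row 3. P = [[1, 3, 4], [7], [8]].
Insert 6: appended to row 1. P = [[1, 3, 4, 6], [7], [8]].
Insert 5: 5 bumps 6 from row 1; 6 bumps 7 from row 2; 7 bumps 8 from row 3; 8 starts row 4. P = [[1, 3, 4, 5], [6], [7], [8]].
Insert 9: appended to row 1. P = [[1, 3, 4, 5, 9], [6], [7], [8]].
Insert 2: 2 bumps 3 from row 1; 3 bumps 6 from row 2; 6 bumps 7 from row 3; 7 bumps 8 from row 4; 8 starts row 5. P = [[1, 2, 4, 5, 9], [3], [6], [7], [8]].

So P = [[1, 2, 4, 5, 9], [3], [6], [7], [8]].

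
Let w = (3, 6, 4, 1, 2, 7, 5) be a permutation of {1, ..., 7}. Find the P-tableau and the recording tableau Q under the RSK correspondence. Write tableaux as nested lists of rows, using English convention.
P = [[1, 2, 5], [3, 4, 7], [6]], Q = [[1, 2, 6], [3, 5, 7], [4]]

Insert each entry of the permutation into P by Schensted row insertion, recording in Q the position of each new cell.

Insert 3: appended to row 1. P = [[3]].
Insert 6: appended to row 1. P = [[3, 6]].
Insert 4: 4 bumps 6 from row 1; 6 starts row 2. P = [[3, 4], [6]].
Insert 1: 1 bumps 3 from row 1; 3 bumps 6 from row 2; 6 starts row 3. P = [[1, 4], [3], [6]].
Insert 2: 2 bumps 4 from row 1; 4 appends to row 2. P = [[1, 2], [3, 4], [6]].
Insert 7: appended to row 1. P = [[1, 2, 7], [3, 4], [6]].
Insert 5: 5 bumps 7 from row 1; 7 appends to row 2. P = [[1, 2, 5], [3, 4, 7], [6]].

So P = [[1, 2, 5], [3, 4, 7], [6]], Q = [[1, 2, 6], [3, 5, 7], [4]].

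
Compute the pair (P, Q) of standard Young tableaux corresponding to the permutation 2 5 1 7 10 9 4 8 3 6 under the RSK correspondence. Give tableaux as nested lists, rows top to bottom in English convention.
P = [[1, 3, 6, 8], [2, 4, 7], [5, 9], [10]], Q = [[1, 2, 4, 5], [3, 6, 8], [7, 10], [9]]

Insert each entry of the permutation into P by Schensted row insertion, recording in Q the position of each new cell.

Insert 2: appended to row 1. P = [[2]].
Insert 5: appended to row 1. P = [[2, 5]].
Insert 1: 1 bumps 2 from row 1; 2 starts row 2. P = [[1, 5], [2]].
Insert 7: appended to row 1. P = [[1, 5, 7], [2]].
Insert 10: appended to row 1. P = [[1, 5, 7, 10], [2]].
Insert 9: 9 bumps 10 from row 1; 10 appends to row 2. P = [[1, 5, 7, 9], [2, 10]].
Insert 4: 4 bumps 5 from row 1; 5 bumps 10 from row 2; 10 starts row 3. P = [[1, 4, 7, 9], [2, 5], [10]].
Insert 8: 8 bumps 9 from row 1; 9 appends to row 2. P = [[1, 4, 7, 8], [2, 5, 9], [10]].
Insert 3: 3 bumps 4 from row 1; 4 bumps 5 from row 2; 5 bumps 10 from row 3; 10 starts row 4. P = [[1, 3, 7, 8], [2, 4, 9], [5], [10]].
Insert 6: 6 bumps 7 from row 1; 7 bumps 9 from row 2; 9 appends to row 3. P = [[1, 3, 6, 8], [2, 4, 7], [5, 9], [10]].

So P = [[1, 3, 6, 8], [2, 4, 7], [5, 9], [10]], Q = [[1, 2, 4, 5], [3, 6, 8], [7, 10], [9]].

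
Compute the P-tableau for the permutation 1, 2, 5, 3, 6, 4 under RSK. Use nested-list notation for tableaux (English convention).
P = [[1, 2, 3, 4], [5, 6]]

Insert 1: appended to row 1. P = [[1]].
Insert 2: appended to row 1. P = [[1, 2]].
Insert 5: appended to row 1. P = [[1, 2, 5]].
Insert 3: 3 bumps 5 from row 1; 5 starts row 2. P = [[1, 2, 3], [5]].
Insert 6: appended to row 1. P = [[1, 2, 3, 6], [5]].
Insert 4: 4 bumps 6 from row 1; 6 appends to row 2. P = [[1, 2, 3, 4], [5, 6]].

So P = [[1, 2, 3, 4], [5, 6]].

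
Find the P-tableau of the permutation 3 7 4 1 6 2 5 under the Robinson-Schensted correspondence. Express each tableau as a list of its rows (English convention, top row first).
Insert 3: appended to row 1. P = [[3]].
Insert 7: appended to row 1. P = [[3, 7]].
Insert 4: 4 bumps 7 from row 1; 7 starts row 2. P = [[3, 4], [7]].
Insert 1: 1 bumps 3 from row 1; 3 bumps 7 from row 2; 7 starts row 3. P = [[1, 4], [3], [7]].
Insert 6: appended to row 1. P = [[1, 4, 6], [3], [7]].
Insert 2: 2 bumps 4 from row 1; 4 appends to row 2. P = [[1, 2, 6], [3, 4], [7]].
Insert 5: 5 bumps 6 from row 1; 6 appends to row 2. P = [[1, 2, 5], [3, 4, 6], [7]].

So P = [[1, 2, 5], [3, 4, 6], [7]].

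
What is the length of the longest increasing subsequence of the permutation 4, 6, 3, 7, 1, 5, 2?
3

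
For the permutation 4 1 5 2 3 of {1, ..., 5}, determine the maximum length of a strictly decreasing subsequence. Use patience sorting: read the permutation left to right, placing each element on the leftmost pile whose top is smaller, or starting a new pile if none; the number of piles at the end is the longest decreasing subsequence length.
2

4: new pile. tops = [4]
1: new pile. tops = [4, 1]
5: onto pile 1 (replacing 4). tops = [5, 1]
2: onto pile 2 (replacing 1). tops = [5, 2]
3: onto pile 2 (replacing 2). tops = [5, 3]

2 piles, so the longest decreasing subsequence has length 2.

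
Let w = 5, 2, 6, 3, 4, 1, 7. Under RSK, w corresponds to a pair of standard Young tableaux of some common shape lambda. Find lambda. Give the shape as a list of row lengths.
Row-insert each entry into an empty tableau.

After inserting 5: P = [[5]].
After inserting 2: P = [[2], [5]].
After inserting 6: P = [[2, 6], [5]].
After inserting 3: P = [[2, 3], [5, 6]].
After inserting 4: P = [[2, 3, 4], [5, 6]].
After inserting 1: P = [[1, 3, 4], [2, 6], [5]].
After inserting 7: P = [[1, 3, 4, 7], [2, 6], [5]].

The final insertion tableau P = [[1, 3, 4, 7], [2, 6], [5]] has shape [4, 2, 1].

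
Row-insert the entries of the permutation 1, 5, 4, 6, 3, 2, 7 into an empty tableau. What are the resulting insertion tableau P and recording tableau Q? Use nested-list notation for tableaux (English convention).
P = [[1, 2, 6, 7], [3], [4], [5]], Q = [[1, 2, 4, 7], [3], [5], [6]]

Insert each entry of the permutation into P by Schensted row insertion, recording in Q the position of each new cell.

Insert 1: appended to row 1. P = [[1]], Q = [[1]].
Insert 5: appended to row 1. P = [[1, 5]], Q = [[1, 2]].
Insert 4: 4 bumps 5 from row 1; 5 starts row 2. P = [[1, 4], [5]], Q = [[1, 2], [3]].
Insert 6: appended to row 1. P = [[1, 4, 6], [5]], Q = [[1, 2, 4], [3]].
Insert 3: 3 bumps 4 from row 1; 4 bumps 5 from row 2; 5 starts row 3. P = [[1, 3, 6], [4], [5]], Q = [[1, 2, 4], [3], [5]].
Insert 2: 2 bumps 3 from row 1; 3 bumps 4 from row 2; 4 bumps 5 from row 3; 5 starts row 4. P = [[1, 2, 6], [3], [4], [5]], Q = [[1, 2, 4], [3], [5], [6]].
Insert 7: appended to row 1. P = [[1, 2, 6, 7], [3], [4], [5]], Q = [[1, 2, 4, 7], [3], [5], [6]].

So P = [[1, 2, 6, 7], [3], [4], [5]], Q = [[1, 2, 4, 7], [3], [5], [6]].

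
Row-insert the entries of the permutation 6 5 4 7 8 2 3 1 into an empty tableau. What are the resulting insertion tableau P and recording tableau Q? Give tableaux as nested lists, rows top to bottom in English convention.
P = [[1, 3, 8], [2, 7], [4], [5], [6]], Q = [[1, 4, 5], [2, 7], [3], [6], [8]]

Insert each entry of the permutation into P by Schensted row insertion, recording in Q the position of each new cell.

Insert 6: appended to row 1. P = [[6]].
Insert 5: 5 bumps 6 from row 1; 6 starts row 2. P = [[5], [6]].
Insert 4: 4 bumps 5 from row 1; 5 bumps 6 from row 2; 6 starts row 3. P = [[4], [5], [6]].
Insert 7: appended to row 1. P = [[4, 7], [5], [6]].
Insert 8: appended to row 1. P = [[4, 7, 8], [5], [6]].
Insert 2: 2 bumps 4 from row 1; 4 bumps 5 from row 2; 5 bumps 6 from row 3; 6 starts row 4. P = [[2, 7, 8], [4], [5], [6]].
Insert 3: 3 bumps 7 from row 1; 7 appends to row 2. P = [[2, 3, 8], [4, 7], [5], [6]].
Insert 1: 1 bumps 2 from row 1; 2 bumps 4 from row 2; 4 bumps 5 from row 3; 5 bumps 6 from row 4; 6 starts row 5. P = [[1, 3, 8], [2, 7], [4], [5], [6]].

So P = [[1, 3, 8], [2, 7], [4], [5], [6]], Q = [[1, 4, 5], [2, 7], [3], [6], [8]].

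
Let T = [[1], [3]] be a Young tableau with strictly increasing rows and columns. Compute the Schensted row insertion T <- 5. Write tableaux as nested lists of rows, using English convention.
[[1, 5], [3]]

5 is larger than every entry of row 1, so it is appended to row 1. The new tableau is [[1, 5], [3]].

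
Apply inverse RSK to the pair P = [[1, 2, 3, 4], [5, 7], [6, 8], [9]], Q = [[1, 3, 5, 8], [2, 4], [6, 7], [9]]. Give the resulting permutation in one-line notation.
6 1 9 5 8 2 3 7 4

Reverse the RSK construction: for i from n down to 1, find the cell of Q containing i, remove the entry at that cell from P, and reverse-bump it up through P; the value ejected from row 1 is w(i).

Step i=9: Q has 9 at row 4, column 1; remove 9 from row 4 of P and reverse-bump: 9 enters row 3 and ejects 8; 8 enters row 2 and ejects 7; 7 enters row 1 and ejects 4. So w(9) = 4. P is now [[1, 2, 3, 7], [5, 8], [6, 9]].
Step i=8: Q has 8 at row 1, column 4; remove that cell from P, ejecting 7. So w(8) = 7. P is now [[1, 2, 3], [5, 8], [6, 9]].
Step i=7: Q has 7 at row 3, column 2; remove 9 from row 3 of P and reverse-bump: 9 enters row 2 and ejects 8; 8 enters row 1 and ejects 3. So w(7) = 3. P is now [[1, 2, 8], [5, 9], [6]].
Step i=6: Q has 6 at row 3, column 1; remove 6 from row 3 of P and reverse-bump: 6 enters row 2 and ejects 5; 5 enters row 1 and ejects 2. So w(6) = 2. P is now [[1, 5, 8], [6, 9]].
Step i=5: Q has 5 at row 1, column 3; remove that cell from P, ejecting 8. So w(5) = 8. P is now [[1, 5], [6, 9]].
Step i=4: Q has 4 at row 2, column 2; remove 9 from row 2 of P and reverse-bump: 9 enters row 1 and ejects 5. So w(4) = 5. P is now [[1, 9], [6]].
Step i=3: Q has 3 at row 1, column 2; remove that cell from P, ejecting 9. So w(3) = 9. P is now [[1], [6]].
Step i=2: Q has 2 at row 2, column 1; remove 6 from row 2 of P and reverse-bump: 6 enters row 1 and ejects 1. So w(2) = 1. P is now [[6]].
Step i=1: Q has 1 at row 1, column 1; remove that cell from P, ejecting 6. So w(1) = 6. P is now [].

So w = 6 1 9 5 8 2 3 7 4.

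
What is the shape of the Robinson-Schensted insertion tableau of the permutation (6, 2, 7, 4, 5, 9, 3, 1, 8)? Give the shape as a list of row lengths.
RSK row insertion gives P = [[1, 3, 5, 8], [2, 7, 9], [4], [6]], which has shape [4, 3, 1, 1].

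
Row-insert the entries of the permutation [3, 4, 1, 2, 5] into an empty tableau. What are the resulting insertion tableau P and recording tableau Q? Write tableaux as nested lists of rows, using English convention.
P = [[1, 2, 5], [3, 4]], Q = [[1, 2, 5], [3, 4]]

Insert each entry of the permutation into P by Schensted row insertion, recording in Q the position of each new cell.

Insert 3: appended to row 1. P = [[3]].
Insert 4: appended to row 1. P = [[3, 4]].
Insert 1: 1 bumps 3 from row 1; 3 starts row 2. P = [[1, 4], [3]].
Insert 2: 2 bumps 4 from row 1; 4 appends to row 2. P = [[1, 2], [3, 4]].
Insert 5: appended to row 1. P = [[1, 2, 5], [3, 4]].

So P = [[1, 2, 5], [3, 4]], Q = [[1, 2, 5], [3, 4]].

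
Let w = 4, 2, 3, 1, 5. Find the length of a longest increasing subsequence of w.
3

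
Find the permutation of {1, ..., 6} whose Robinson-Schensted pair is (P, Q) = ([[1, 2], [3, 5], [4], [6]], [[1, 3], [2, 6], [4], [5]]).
6 4 5 3 1 2

Reverse the RSK construction: for i from n down to 1, find the cell of Q containing i, remove the entry at that cell from P, and reverse-bump it up through P; the value ejected from row 1 is w(i).

Step i=6: Q has 6 at row 2, column 2; remove 5 from row 2 of P and reverse-bump: 5 enters row 1 and ejects 2. So w(6) = 2. P is now [[1, 5], [3], [4], [6]].
Step i=5: Q has 5 at row 4, column 1; remove 6 from row 4 of P and reverse-bump: 6 enters row 3 and ejects 4; 4 enters row 2 and ejects 3; 3 enters row 1 and ejects 1. So w(5) = 1. P is now [[3, 5], [4], [6]].
Step i=4: Q has 4 at row 3, column 1; remove 6 from row 3 of P and reverse-bump: 6 enters row 2 and ejects 4; 4 enters row 1 and ejects 3. So w(4) = 3. P is now [[4, 5], [6]].
Step i=3: Q has 3 at row 1, column 2; remove that cell from P, ejecting 5. So w(3) = 5. P is now [[4], [6]].
Step i=2: Q has 2 at row 2, column 1; remove 6 from row 2 of P and reverse-bump: 6 enters row 1 and ejects 4. So w(2) = 4. P is now [[6]].
Step i=1: Q has 1 at row 1, column 1; remove that cell from P, ejecting 6. So w(1) = 6. P is now [].

So w = 6 4 5 3 1 2.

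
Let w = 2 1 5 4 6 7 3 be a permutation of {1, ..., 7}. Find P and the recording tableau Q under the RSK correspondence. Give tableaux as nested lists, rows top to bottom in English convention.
Insert each entry of the permutation into P by Schensted row insertion, recording in Q the position of each new cell.

Insert 2: appended to row 1. P = [[2]].
Insert 1: 1 bumps 2 from row 1; 2 starts row 2. P = [[1], [2]].
Insert 5: appended to row 1. P = [[1, 5], [2]].
Insert 4: 4 bumps 5 from row 1; 5 appends to row 2. P = [[1, 4], [2, 5]].
Insert 6: appended to row 1. P = [[1, 4, 6], [2, 5]].
Insert 7: appended to row 1. P = [[1, 4, 6, 7], [2, 5]].
Insert 3: 3 bumps 4 from row 1; 4 bumps 5 from row 2; 5 starts row 3. P = [[1, 3, 6, 7], [2, 4], [5]].

So P = [[1, 3, 6, 7], [2, 4], [5]], Q = [[1, 3, 5, 6], [2, 4], [7]].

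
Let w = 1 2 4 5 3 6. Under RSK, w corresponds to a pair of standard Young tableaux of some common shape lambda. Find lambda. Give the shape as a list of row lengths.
[5, 1]

Row-insert each entry into an empty tableau.

After inserting 1: P = [[1]].
After inserting 2: P = [[1, 2]].
After inserting 4: P = [[1, 2, 4]].
After inserting 5: P = [[1, 2, 4, 5]].
After inserting 3: P = [[1, 2, 3, 5], [4]].
After inserting 6: P = [[1, 2, 3, 5, 6], [4]].

The final insertion tableau P = [[1, 2, 3, 5, 6], [4]] has shape [5, 1].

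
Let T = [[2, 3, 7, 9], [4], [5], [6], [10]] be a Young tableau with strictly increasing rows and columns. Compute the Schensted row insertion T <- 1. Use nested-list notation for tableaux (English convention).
[[1, 3, 7, 9], [2], [4], [5], [6], [10]]

In row 1, 1 replaces 2 (the leftmost entry greater than 1); 2 is bumped to row 2. In row 2, 2 replaces 4 (the leftmost entry greater than 2); 4 is bumped to row 3. In row 3, 4 replaces 5 (the leftmost entry greater than 4); 5 is bumped to row 4. In row 4, 5 replaces 6 (the leftmost entry greater than 5); 6 is bumped to row 5. In row 5, 6 replaces 10 (the leftmost entry greater than 6); 10 is bumped to row 6. 10 starts a new row 6. The new tableau is [[1, 3, 7, 9], [2], [4], [5], [6], [10]].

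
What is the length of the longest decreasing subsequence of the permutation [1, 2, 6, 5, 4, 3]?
4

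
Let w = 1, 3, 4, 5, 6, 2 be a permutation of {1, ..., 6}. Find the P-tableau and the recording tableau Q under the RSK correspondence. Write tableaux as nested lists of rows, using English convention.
P = [[1, 2, 4, 5, 6], [3]], Q = [[1, 2, 3, 4, 5], [6]]

Insert each entry of the permutation into P by Schensted row insertion, recording in Q the position of each new cell.

After inserting 1: P = [[1]].
After inserting 3: P = [[1, 3]].
After inserting 4: P = [[1, 3, 4]].
After inserting 5: P = [[1, 3, 4, 5]].
After inserting 6: P = [[1, 3, 4, 5, 6]].
After inserting 2: P = [[1, 2, 4, 5, 6], [3]].

So P = [[1, 2, 4, 5, 6], [3]], Q = [[1, 2, 3, 4, 5], [6]].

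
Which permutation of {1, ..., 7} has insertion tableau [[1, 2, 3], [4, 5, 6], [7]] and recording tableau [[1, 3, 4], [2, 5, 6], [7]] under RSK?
Reverse the RSK construction: for i from n down to 1, find the cell of Q containing i, remove the entry at that cell from P, and reverse-bump it up through P; the value ejected from row 1 is w(i).

Step i=7: Q has 7 at row 3, column 1; remove 7 from row 3 of P and reverse-bump: 7 enters row 2 and ejects 6; 6 enters row 1 and ejects 3. So w(7) = 3. P is now [[1, 2, 6], [4, 5, 7]].
Step i=6: Q has 6 at row 2, column 3; remove 7 from row 2 of P and reverse-bump: 7 enters row 1 and ejects 6. So w(6) = 6. P is now [[1, 2, 7], [4, 5]].
Step i=5: Q has 5 at row 2, column 2; remove 5 from row 2 of P and reverse-bump: 5 enters row 1 and ejects 2. So w(5) = 2. P is now [[1, 5, 7], [4]].
Step i=4: Q has 4 at row 1, column 3; remove that cell from P, ejecting 7. So w(4) = 7. P is now [[1, 5], [4]].
Step i=3: Q has 3 at row 1, column 2; remove that cell from P, ejecting 5. So w(3) = 5. P is now [[1], [4]].
Step i=2: Q has 2 at row 2, column 1; remove 4 from row 2 of P and reverse-bump: 4 enters row 1 and ejects 1. So w(2) = 1. P is now [[4]].
Step i=1: Q has 1 at row 1, column 1; remove that cell from P, ejecting 4. So w(1) = 4. P is now [].

So w = 4 1 5 7 2 6 3.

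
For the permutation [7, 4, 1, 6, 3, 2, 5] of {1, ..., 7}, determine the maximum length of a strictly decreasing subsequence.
4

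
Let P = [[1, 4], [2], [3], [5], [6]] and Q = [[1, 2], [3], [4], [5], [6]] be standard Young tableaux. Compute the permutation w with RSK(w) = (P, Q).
Reverse the RSK construction: for i from n down to 1, find the cell of Q containing i, remove the entry at that cell from P, and reverse-bump it up through P; the value ejected from row 1 is w(i).

Step i=6: Q has 6 at row 5, column 1; remove 6 from row 5 of P and reverse-bump: 6 enters row 4 and ejects 5; 5 enters row 3 and ejects 3; 3 enters row 2 and ejects 2; 2 enters row 1 and ejects 1. So w(6) = 1. P is now [[2, 4], [3], [5], [6]].
Step i=5: Q has 5 at row 4, column 1; remove 6 from row 4 of P and reverse-bump: 6 enters row 3 and ejects 5; 5 enters row 2 and ejects 3; 3 enters row 1 and ejects 2. So w(5) = 2. P is now [[3, 4], [5], [6]].
Step i=4: Q has 4 at row 3, column 1; remove 6 from row 3 of P and reverse-bump: 6 enters row 2 and ejects 5; 5 enters row 1 and ejects 4. So w(4) = 4. P is now [[3, 5], [6]].
Step i=3: Q has 3 at row 2, column 1; remove 6 from row 2 of P and reverse-bump: 6 enters row 1 and ejects 5. So w(3) = 5. P is now [[3, 6]].
Step i=2: Q has 2 at row 1, column 2; remove that cell from P, ejecting 6. So w(2) = 6. P is now [[3]].
Step i=1: Q has 1 at row 1, column 1; remove that cell from P, ejecting 3. So w(1) = 3. P is now [].

So w = 3 6 5 4 2 1.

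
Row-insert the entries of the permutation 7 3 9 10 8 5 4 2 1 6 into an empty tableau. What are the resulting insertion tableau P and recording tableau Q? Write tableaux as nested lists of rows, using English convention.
Insert each entry of the permutation into P by Schensted row insertion, recording in Q the position of each new cell.

Insert 7: appended to row 1. P = [[7]].
Insert 3: 3 bumps 7 from row 1; 7 starts row 2. P = [[3], [7]].
Insert 9: appended to row 1. P = [[3, 9], [7]].
Insert 10: appended to row 1. P = [[3, 9, 10], [7]].
Insert 8: 8 bumps 9 from row 1; 9 appends to row 2. P = [[3, 8, 10], [7, 9]].
Insert 5: 5 bumps 8 from row 1; 8 bumps 9 from row 2; 9 starts row 3. P = [[3, 5, 10], [7, 8], [9]].
Insert 4: 4 bumps 5 from row 1; 5 bumps 7 from row 2; 7 bumps 9 from row 3; 9 starts row 4. P = [[3, 4, 10], [5, 8], [7], [9]].
Insert 2: 2 bumps 3 from row 1; 3 bumps 5 from row 2; 5 bumps 7 from row 3; 7 bumps 9 from row 4; 9 starts row 5. P = [[2, 4, 10], [3, 8], [5], [7], [9]].
Insert 1: 1 bumps 2 from row 1; 2 bumps 3 from row 2; 3 bumps 5 from row 3; 5 bumps 7 from row 4; 7 bumps 9 from row 5; 9 starts row 6. P = [[1, 4, 10], [2, 8], [3], [5], [7], [9]].
Insert 6: 6 bumps 10 from row 1; 10 appends to row 2. P = [[1, 4, 6], [2, 8, 10], [3], [5], [7], [9]].

So P = [[1, 4, 6], [2, 8, 10], [3], [5], [7], [9]], Q = [[1, 3, 4], [2, 5, 10], [6], [7], [8], [9]].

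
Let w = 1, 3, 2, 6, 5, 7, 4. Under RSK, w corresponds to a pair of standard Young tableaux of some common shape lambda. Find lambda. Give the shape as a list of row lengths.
Row-insert each entry into an empty tableau.

After inserting 1: P = [[1]].
After inserting 3: P = [[1, 3]].
After inserting 2: P = [[1, 2], [3]].
After inserting 6: P = [[1, 2, 6], [3]].
After inserting 5: P = [[1, 2, 5], [3, 6]].
After inserting 7: P = [[1, 2, 5, 7], [3, 6]].
After inserting 4: P = [[1, 2, 4, 7], [3, 5], [6]].

The final insertion tableau P = [[1, 2, 4, 7], [3, 5], [6]] has shape [4, 2, 1].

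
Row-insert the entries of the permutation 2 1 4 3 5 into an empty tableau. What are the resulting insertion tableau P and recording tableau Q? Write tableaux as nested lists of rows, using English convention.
Insert each entry of the permutation into P by Schensted row insertion, recording in Q the position of each new cell.

Insert 2: appended to row 1. P = [[2]].
Insert 1: 1 bumps 2 from row 1; 2 starts row 2. P = [[1], [2]].
Insert 4: appended to row 1. P = [[1, 4], [2]].
Insert 3: 3 bumps 4 from row 1; 4 appends to row 2. P = [[1, 3], [2, 4]].
Insert 5: appended to row 1. P = [[1, 3, 5], [2, 4]].

So P = [[1, 3, 5], [2, 4]], Q = [[1, 3, 5], [2, 4]].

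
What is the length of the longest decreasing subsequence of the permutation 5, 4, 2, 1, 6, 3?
4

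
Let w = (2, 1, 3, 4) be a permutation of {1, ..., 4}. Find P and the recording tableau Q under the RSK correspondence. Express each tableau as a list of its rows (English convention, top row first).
Insert each entry of the permutation into P by Schensted row insertion, recording in Q the position of each new cell.

Insert 2: appended to row 1. P = [[2]].
Insert 1: 1 bumps 2 from row 1; 2 starts row 2. P = [[1], [2]].
Insert 3: appended to row 1. P = [[1, 3], [2]].
Insert 4: appended to row 1. P = [[1, 3, 4], [2]].

So P = [[1, 3, 4], [2]], Q = [[1, 3, 4], [2]].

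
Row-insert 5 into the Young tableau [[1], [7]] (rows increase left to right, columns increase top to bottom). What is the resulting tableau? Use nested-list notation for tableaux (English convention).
[[1, 5], [7]]

5 is larger than every entry of row 1, so it is appended to row 1. The new tableau is [[1, 5], [7]].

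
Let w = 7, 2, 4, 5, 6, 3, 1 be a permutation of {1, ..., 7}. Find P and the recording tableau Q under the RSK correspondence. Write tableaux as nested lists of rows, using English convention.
Insert each entry of the permutation into P by Schensted row insertion, recording in Q the position of each new cell.

After inserting 7: P = [[7]].
After inserting 2: P = [[2], [7]].
After inserting 4: P = [[2, 4], [7]].
After inserting 5: P = [[2, 4, 5], [7]].
After inserting 6: P = [[2, 4, 5, 6], [7]].
After inserting 3: P = [[2, 3, 5, 6], [4], [7]].
After inserting 1: P = [[1, 3, 5, 6], [2], [4], [7]].

So P = [[1, 3, 5, 6], [2], [4], [7]], Q = [[1, 3, 4, 5], [2], [6], [7]].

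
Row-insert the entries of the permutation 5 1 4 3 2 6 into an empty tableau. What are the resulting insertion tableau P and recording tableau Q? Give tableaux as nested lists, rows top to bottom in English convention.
P = [[1, 2, 6], [3], [4], [5]], Q = [[1, 3, 6], [2], [4], [5]]

Insert each entry of the permutation into P by Schensted row insertion, recording in Q the position of each new cell.

Insert 5: appended to row 1. P = [[5]].
Insert 1: 1 bumps 5 from row 1; 5 starts row 2. P = [[1], [5]].
Insert 4: appended to row 1. P = [[1, 4], [5]].
Insert 3: 3 bumps 4 from row 1; 4 bumps 5 from row 2; 5 starts row 3. P = [[1, 3], [4], [5]].
Insert 2: 2 bumps 3 from row 1; 3 bumps 4 from row 2; 4 bumps 5 from row 3; 5 starts row 4. P = [[1, 2], [3], [4], [5]].
Insert 6: appended to row 1. P = [[1, 2, 6], [3], [4], [5]].

So P = [[1, 2, 6], [3], [4], [5]], Q = [[1, 3, 6], [2], [4], [5]].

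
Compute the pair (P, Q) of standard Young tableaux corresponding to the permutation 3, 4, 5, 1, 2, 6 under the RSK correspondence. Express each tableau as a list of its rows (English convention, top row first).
P = [[1, 2, 5, 6], [3, 4]], Q = [[1, 2, 3, 6], [4, 5]]

Insert each entry of the permutation into P by Schensted row insertion, recording in Q the position of each new cell.

Insert 3: appended to row 1. P = [[3]], Q = [[1]].
Insert 4: appended to row 1. P = [[3, 4]], Q = [[1, 2]].
Insert 5: appended to row 1. P = [[3, 4, 5]], Q = [[1, 2, 3]].
Insert 1: 1 bumps 3 from row 1; 3 starts row 2. P = [[1, 4, 5], [3]], Q = [[1, 2, 3], [4]].
Insert 2: 2 bumps 4 from row 1; 4 appends to row 2. P = [[1, 2, 5], [3, 4]], Q = [[1, 2, 3], [4, 5]].
Insert 6: appended to row 1. P = [[1, 2, 5, 6], [3, 4]], Q = [[1, 2, 3, 6], [4, 5]].

So P = [[1, 2, 5, 6], [3, 4]], Q = [[1, 2, 3, 6], [4, 5]].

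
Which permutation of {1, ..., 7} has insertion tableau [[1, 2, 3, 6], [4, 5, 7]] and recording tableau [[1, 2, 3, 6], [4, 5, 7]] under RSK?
1 4 5 2 3 7 6

Reverse the RSK construction: for i from n down to 1, find the cell of Q containing i, remove the entry at that cell from P, and reverse-bump it up through P; the value ejected from row 1 is w(i).

Step i=7: Q has 7 at row 2, column 3; remove 7 from row 2 of P and reverse-bump: 7 enters row 1 and ejects 6. So w(7) = 6. P is now [[1, 2, 3, 7], [4, 5]].
Step i=6: Q has 6 at row 1, column 4; remove that cell from P, ejecting 7. So w(6) = 7. P is now [[1, 2, 3], [4, 5]].
Step i=5: Q has 5 at row 2, column 2; remove 5 from row 2 of P and reverse-bump: 5 enters row 1 and ejects 3. So w(5) = 3. P is now [[1, 2, 5], [4]].
Step i=4: Q has 4 at row 2, column 1; remove 4 from row 2 of P and reverse-bump: 4 enters row 1 and ejects 2. So w(4) = 2. P is now [[1, 4, 5]].
Step i=3: Q has 3 at row 1, column 3; remove that cell from P, ejecting 5. So w(3) = 5. P is now [[1, 4]].
Step i=2: Q has 2 at row 1, column 2; remove that cell from P, ejecting 4. So w(2) = 4. P is now [[1]].
Step i=1: Q has 1 at row 1, column 1; remove that cell from P, ejecting 1. So w(1) = 1. P is now [].

So w = 1 4 5 2 3 7 6.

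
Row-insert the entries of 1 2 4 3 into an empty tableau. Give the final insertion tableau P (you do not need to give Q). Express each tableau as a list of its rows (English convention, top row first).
After inserting 1: P = [[1]].
After inserting 2: P = [[1, 2]].
After inserting 4: P = [[1, 2, 4]].
After inserting 3: P = [[1, 2, 3], [4]].

So P = [[1, 2, 3], [4]].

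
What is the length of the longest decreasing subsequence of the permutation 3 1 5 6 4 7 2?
3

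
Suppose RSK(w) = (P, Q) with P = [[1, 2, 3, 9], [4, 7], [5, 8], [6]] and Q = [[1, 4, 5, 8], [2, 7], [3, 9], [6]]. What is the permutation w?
6 5 1 4 8 2 7 9 3

Reverse the RSK construction: for i from n down to 1, find the cell of Q containing i, remove the entry at that cell from P, and reverse-bump it up through P; the value ejected from row 1 is w(i).

Step i=9: Q has 9 at row 3, column 2; remove 8 from row 3 of P and reverse-bump: 8 enters row 2 and ejects 7; 7 enters row 1 and ejects 3. So w(9) = 3. P is now [[1, 2, 7, 9], [4, 8], [5], [6]].
Step i=8: Q has 8 at row 1, column 4; remove that cell from P, ejecting 9. So w(8) = 9. P is now [[1, 2, 7], [4, 8], [5], [6]].
Step i=7: Q has 7 at row 2, column 2; remove 8 from row 2 of P and reverse-bump: 8 enters row 1 and ejects 7. So w(7) = 7. P is now [[1, 2, 8], [4], [5], [6]].
Step i=6: Q has 6 at row 4, column 1; remove 6 from row 4 of P and reverse-bump: 6 enters row 3 and ejects 5; 5 enters row 2 and ejects 4; 4 enters row 1 and ejects 2. So w(6) = 2. P is now [[1, 4, 8], [5], [6]].
Step i=5: Q has 5 at row 1, column 3; remove that cell from P, ejecting 8. So w(5) = 8. P is now [[1, 4], [5], [6]].
Step i=4: Q has 4 at row 1, column 2; remove that cell from P, ejecting 4. So w(4) = 4. P is now [[1], [5], [6]].
Step i=3: Q has 3 at row 3, column 1; remove 6 from row 3 of P and reverse-bump: 6 enters row 2 and ejects 5; 5 enters row 1 and ejects 1. So w(3) = 1. P is now [[5], [6]].
Step i=2: Q has 2 at row 2, column 1; remove 6 from row 2 of P and reverse-bump: 6 enters row 1 and ejects 5. So w(2) = 5. P is now [[6]].
Step i=1: Q has 1 at row 1, column 1; remove that cell from P, ejecting 6. So w(1) = 6. P is now [].

So w = 6 5 1 4 8 2 7 9 3.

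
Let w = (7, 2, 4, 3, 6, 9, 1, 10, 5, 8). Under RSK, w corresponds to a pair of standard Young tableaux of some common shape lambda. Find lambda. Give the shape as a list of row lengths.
[5, 3, 1, 1]

Row-insert each entry into an empty tableau.

After inserting 7: P = [[7]].
After inserting 2: P = [[2], [7]].
After inserting 4: P = [[2, 4], [7]].
After inserting 3: P = [[2, 3], [4], [7]].
After inserting 6: P = [[2, 3, 6], [4], [7]].
After inserting 9: P = [[2, 3, 6, 9], [4], [7]].
After inserting 1: P = [[1, 3, 6, 9], [2], [4], [7]].
After inserting 10: P = [[1, 3, 6, 9, 10], [2], [4], [7]].
After inserting 5: P = [[1, 3, 5, 9, 10], [2, 6], [4], [7]].
After inserting 8: P = [[1, 3, 5, 8, 10], [2, 6, 9], [4], [7]].

The final insertion tableau P = [[1, 3, 5, 8, 10], [2, 6, 9], [4], [7]] has shape [5, 3, 1, 1].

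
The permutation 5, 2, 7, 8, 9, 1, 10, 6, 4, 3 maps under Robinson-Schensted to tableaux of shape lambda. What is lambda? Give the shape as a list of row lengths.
Row-insert each entry into an empty tableau.

After inserting 5: P = [[5]].
After inserting 2: P = [[2], [5]].
After inserting 7: P = [[2, 7], [5]].
After inserting 8: P = [[2, 7, 8], [5]].
After inserting 9: P = [[2, 7, 8, 9], [5]].
After inserting 1: P = [[1, 7, 8, 9], [2], [5]].
After inserting 10: P = [[1, 7, 8, 9, 10], [2], [5]].
After inserting 6: P = [[1, 6, 8, 9, 10], [2, 7], [5]].
After inserting 4: P = [[1, 4, 8, 9, 10], [2, 6], [5, 7]].
After inserting 3: P = [[1, 3, 8, 9, 10], [2, 4], [5, 6], [7]].

The final insertion tableau P = [[1, 3, 8, 9, 10], [2, 4], [5, 6], [7]] has shape [5, 2, 2, 1].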